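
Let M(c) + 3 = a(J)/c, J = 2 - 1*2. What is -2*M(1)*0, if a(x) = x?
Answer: 0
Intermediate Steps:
J = 0 (J = 2 - 2 = 0)
M(c) = -3 (M(c) = -3 + 0/c = -3 + 0 = -3)
-2*M(1)*0 = -2*(-3)*0 = 6*0 = 0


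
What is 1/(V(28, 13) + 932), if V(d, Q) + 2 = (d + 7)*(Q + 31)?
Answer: 1/2470 ≈ 0.00040486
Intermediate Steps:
V(d, Q) = -2 + (7 + d)*(31 + Q) (V(d, Q) = -2 + (d + 7)*(Q + 31) = -2 + (7 + d)*(31 + Q))
1/(V(28, 13) + 932) = 1/((215 + 7*13 + 31*28 + 13*28) + 932) = 1/((215 + 91 + 868 + 364) + 932) = 1/(1538 + 932) = 1/2470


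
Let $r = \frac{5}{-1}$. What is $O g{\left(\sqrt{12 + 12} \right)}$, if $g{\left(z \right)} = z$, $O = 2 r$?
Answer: $- 20 \sqrt{6} \approx -48.99$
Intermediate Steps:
$r = -5$ ($r = 5 \left(-1\right) = -5$)
$O = -10$ ($O = 2 \left(-5\right) = -10$)
$O g{\left(\sqrt{12 + 12} \right)} = - 10 \sqrt{12 + 12} = - 10 \sqrt{24} = - 10 \cdot 2 \sqrt{6} = - 20 \sqrt{6}$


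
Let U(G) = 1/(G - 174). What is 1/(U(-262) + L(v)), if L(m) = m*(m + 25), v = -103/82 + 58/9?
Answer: 29683098/4649124779 ≈ 0.0063847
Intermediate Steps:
v = 3829/738 (v = -103*1/82 + 58*(⅑) = -103/82 + 58/9 = 3829/738 ≈ 5.1883)
L(m) = m*(25 + m)
U(G) = 1/(-174 + G)
1/(U(-262) + L(v)) = 1/(1/(-174 - 262) + 3829*(25 + 3829/738)/738) = 1/(1/(-436) + (3829/738)*(22279/738)) = 1/(-1/436 + 85306291/544644) = 1/(4649124779/29683098) = 29683098/4649124779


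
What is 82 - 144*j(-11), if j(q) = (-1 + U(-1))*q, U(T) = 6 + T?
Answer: 6418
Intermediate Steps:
j(q) = 4*q (j(q) = (-1 + (6 - 1))*q = (-1 + 5)*q = 4*q)
82 - 144*j(-11) = 82 - 576*(-11) = 82 - 144*(-44) = 82 + 6336 = 6418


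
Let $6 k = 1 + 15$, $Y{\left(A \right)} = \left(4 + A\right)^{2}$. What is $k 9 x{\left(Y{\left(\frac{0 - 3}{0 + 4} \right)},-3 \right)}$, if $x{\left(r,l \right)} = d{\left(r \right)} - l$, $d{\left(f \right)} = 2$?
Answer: $120$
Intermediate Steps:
$x{\left(r,l \right)} = 2 - l$
$k = \frac{8}{3}$ ($k = \frac{1 + 15}{6} = \frac{1}{6} \cdot 16 = \frac{8}{3} \approx 2.6667$)
$k 9 x{\left(Y{\left(\frac{0 - 3}{0 + 4} \right)},-3 \right)} = \frac{8}{3} \cdot 9 \left(2 - -3\right) = 24 \left(2 + 3\right) = 24 \cdot 5 = 120$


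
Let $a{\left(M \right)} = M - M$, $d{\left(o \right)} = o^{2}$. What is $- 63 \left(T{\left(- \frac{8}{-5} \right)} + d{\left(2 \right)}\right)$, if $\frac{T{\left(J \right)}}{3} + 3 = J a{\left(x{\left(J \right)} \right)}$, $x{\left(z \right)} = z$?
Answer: $315$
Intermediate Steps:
$a{\left(M \right)} = 0$
$T{\left(J \right)} = -9$ ($T{\left(J \right)} = -9 + 3 J 0 = -9 + 3 \cdot 0 = -9 + 0 = -9$)
$- 63 \left(T{\left(- \frac{8}{-5} \right)} + d{\left(2 \right)}\right) = - 63 \left(-9 + 2^{2}\right) = - 63 \left(-9 + 4\right) = \left(-63\right) \left(-5\right) = 315$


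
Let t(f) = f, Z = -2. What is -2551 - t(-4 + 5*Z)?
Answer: -2537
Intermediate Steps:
-2551 - t(-4 + 5*Z) = -2551 - (-4 + 5*(-2)) = -2551 - (-4 - 10) = -2551 - 1*(-14) = -2551 + 14 = -2537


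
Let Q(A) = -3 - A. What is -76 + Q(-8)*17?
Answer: 9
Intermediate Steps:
-76 + Q(-8)*17 = -76 + (-3 - 1*(-8))*17 = -76 + (-3 + 8)*17 = -76 + 5*17 = -76 + 85 = 9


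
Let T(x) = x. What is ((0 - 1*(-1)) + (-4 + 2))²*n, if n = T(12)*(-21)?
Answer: -252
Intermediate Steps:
n = -252 (n = 12*(-21) = -252)
((0 - 1*(-1)) + (-4 + 2))²*n = ((0 - 1*(-1)) + (-4 + 2))²*(-252) = ((0 + 1) - 2)²*(-252) = (1 - 2)²*(-252) = (-1)²*(-252) = 1*(-252) = -252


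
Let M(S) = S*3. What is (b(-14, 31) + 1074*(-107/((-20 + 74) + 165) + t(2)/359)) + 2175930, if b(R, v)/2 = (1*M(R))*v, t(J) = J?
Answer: 56942759432/26207 ≈ 2.1728e+6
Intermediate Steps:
M(S) = 3*S
b(R, v) = 6*R*v (b(R, v) = 2*((1*(3*R))*v) = 2*((3*R)*v) = 2*(3*R*v) = 6*R*v)
(b(-14, 31) + 1074*(-107/((-20 + 74) + 165) + t(2)/359)) + 2175930 = (6*(-14)*31 + 1074*(-107/((-20 + 74) + 165) + 2/359)) + 2175930 = (-2604 + 1074*(-107/(54 + 165) + 2*(1/359))) + 2175930 = (-2604 + 1074*(-107/219 + 2/359)) + 2175930 = (-2604 + 1074*(-37975/78621)) + 2175930 = (-2604 - 13595050/26207) + 2175930 = -81838078/26207 + 2175930 = 56942759432/26207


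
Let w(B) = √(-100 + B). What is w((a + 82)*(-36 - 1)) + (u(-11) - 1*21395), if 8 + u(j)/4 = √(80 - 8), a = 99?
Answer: -21427 + 24*√2 + I*√6797 ≈ -21393.0 + 82.444*I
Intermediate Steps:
u(j) = -32 + 24*√2 (u(j) = -32 + 4*√(80 - 8) = -32 + 4*√72 = -32 + 4*(6*√2) = -32 + 24*√2)
w((a + 82)*(-36 - 1)) + (u(-11) - 1*21395) = √(-100 + (99 + 82)*(-36 - 1)) + ((-32 + 24*√2) - 1*21395) = √(-100 + 181*(-37)) + ((-32 + 24*√2) - 21395) = √(-100 - 6697) + (-21427 + 24*√2) = √(-6797) + (-21427 + 24*√2) = I*√6797 + (-21427 + 24*√2) = -21427 + 24*√2 + I*√6797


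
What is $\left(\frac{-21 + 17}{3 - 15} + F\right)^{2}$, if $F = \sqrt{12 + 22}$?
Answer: $\frac{307}{9} + \frac{2 \sqrt{34}}{3} \approx 37.998$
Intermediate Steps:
$F = \sqrt{34} \approx 5.8309$
$\left(\frac{-21 + 17}{3 - 15} + F\right)^{2} = \left(\frac{-21 + 17}{3 - 15} + \sqrt{34}\right)^{2} = \left(- \frac{4}{3 - 15} + \sqrt{34}\right)^{2} = \left(- \frac{4}{-12} + \sqrt{34}\right)^{2} = \left(\left(-4\right) \left(- \frac{1}{12}\right) + \sqrt{34}\right)^{2} = \left(\frac{1}{3} + \sqrt{34}\right)^{2}$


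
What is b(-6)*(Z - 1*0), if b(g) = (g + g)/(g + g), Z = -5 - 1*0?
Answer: -5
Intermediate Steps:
Z = -5 (Z = -5 + 0 = -5)
b(g) = 1 (b(g) = (2*g)/((2*g)) = (2*g)*(1/(2*g)) = 1)
b(-6)*(Z - 1*0) = 1*(-5 - 1*0) = 1*(-5 + 0) = 1*(-5) = -5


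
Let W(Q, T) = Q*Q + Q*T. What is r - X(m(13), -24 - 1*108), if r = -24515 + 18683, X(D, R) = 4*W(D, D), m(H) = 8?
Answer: -6344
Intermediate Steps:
W(Q, T) = Q**2 + Q*T
X(D, R) = 8*D**2 (X(D, R) = 4*(D*(D + D)) = 4*(D*(2*D)) = 4*(2*D**2) = 8*D**2)
r = -5832
r - X(m(13), -24 - 1*108) = -5832 - 8*8**2 = -5832 - 8*64 = -5832 - 1*512 = -5832 - 512 = -6344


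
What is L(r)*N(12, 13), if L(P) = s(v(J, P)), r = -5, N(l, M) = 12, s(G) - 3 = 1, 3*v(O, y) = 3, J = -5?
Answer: 48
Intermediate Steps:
v(O, y) = 1 (v(O, y) = (1/3)*3 = 1)
s(G) = 4 (s(G) = 3 + 1 = 4)
L(P) = 4
L(r)*N(12, 13) = 4*12 = 48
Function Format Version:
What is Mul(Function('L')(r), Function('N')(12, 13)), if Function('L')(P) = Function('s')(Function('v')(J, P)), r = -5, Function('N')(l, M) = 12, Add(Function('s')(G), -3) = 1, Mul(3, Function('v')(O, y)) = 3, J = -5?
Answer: 48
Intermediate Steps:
Function('v')(O, y) = 1 (Function('v')(O, y) = Mul(Rational(1, 3), 3) = 1)
Function('s')(G) = 4 (Function('s')(G) = Add(3, 1) = 4)
Function('L')(P) = 4
Mul(Function('L')(r), Function('N')(12, 13)) = Mul(4, 12) = 48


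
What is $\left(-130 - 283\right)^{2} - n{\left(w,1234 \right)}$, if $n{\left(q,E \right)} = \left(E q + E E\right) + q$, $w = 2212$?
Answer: $-4084007$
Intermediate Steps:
$n{\left(q,E \right)} = q + E^{2} + E q$ ($n{\left(q,E \right)} = \left(E q + E^{2}\right) + q = \left(E^{2} + E q\right) + q = q + E^{2} + E q$)
$\left(-130 - 283\right)^{2} - n{\left(w,1234 \right)} = \left(-130 - 283\right)^{2} - \left(2212 + 1234^{2} + 1234 \cdot 2212\right) = \left(-413\right)^{2} - \left(2212 + 1522756 + 2729608\right) = 170569 - 4254576 = -4084007$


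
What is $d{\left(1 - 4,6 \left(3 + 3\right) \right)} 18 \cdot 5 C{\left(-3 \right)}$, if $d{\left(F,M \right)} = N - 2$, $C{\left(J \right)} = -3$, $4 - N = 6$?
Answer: $1080$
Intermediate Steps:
$N = -2$ ($N = 4 - 6 = -2$)
$d{\left(F,M \right)} = -4$ ($d{\left(F,M \right)} = -2 - 2 = -4$)
$d{\left(1 - 4,6 \left(3 + 3\right) \right)} 18 \cdot 5 C{\left(-3 \right)} = - 4 \cdot 18 \cdot 5 \left(-3\right) = - 4 \cdot 90 \left(-3\right) = \left(-4\right) \left(-270\right) = 1080$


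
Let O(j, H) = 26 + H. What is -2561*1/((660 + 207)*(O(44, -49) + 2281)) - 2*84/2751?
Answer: -15996979/256456866 ≈ -0.062377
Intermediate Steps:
-2561*1/((660 + 207)*(O(44, -49) + 2281)) - 2*84/2751 = -2561*1/((660 + 207)*((26 - 49) + 2281)) - 2*84/2751 = -2561*1/(867*(-23 + 2281)) - 168*1/2751 = -2561/(867*2258) - 8/131 = -2561/1957686 - 8/131 = -15996979/256456866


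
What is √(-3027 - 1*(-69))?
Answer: I*√2958 ≈ 54.388*I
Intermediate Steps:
√(-3027 - 1*(-69)) = √(-3027 + 69) = √(-2958) = I*√2958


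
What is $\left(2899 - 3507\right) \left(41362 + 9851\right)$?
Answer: $-31137504$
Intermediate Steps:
$\left(2899 - 3507\right) \left(41362 + 9851\right) = \left(2899 + \left(-3672 + 165\right)\right) 51213 = \left(2899 - 3507\right) 51213 = \left(-608\right) 51213 = -31137504$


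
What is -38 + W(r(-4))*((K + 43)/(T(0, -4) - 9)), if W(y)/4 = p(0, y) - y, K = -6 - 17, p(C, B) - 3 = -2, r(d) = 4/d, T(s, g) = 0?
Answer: -502/9 ≈ -55.778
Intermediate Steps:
p(C, B) = 1 (p(C, B) = 3 - 2 = 1)
K = -23
W(y) = 4 - 4*y (W(y) = 4*(1 - y) = 4 - 4*y)
-38 + W(r(-4))*((K + 43)/(T(0, -4) - 9)) = -38 + (4 - 16/(-4))*((-23 + 43)/(0 - 9)) = -38 + (4 - 16*(-1)/4)*(20/(-9)) = -38 + (4 - 4*(-1))*(20*(-⅑)) = -38 + (4 + 4)*(-20/9) = -38 + 8*(-20/9) = -38 - 160/9 = -502/9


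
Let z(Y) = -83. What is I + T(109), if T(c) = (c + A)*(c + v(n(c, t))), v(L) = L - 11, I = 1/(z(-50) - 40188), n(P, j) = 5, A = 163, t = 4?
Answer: 1128232335/40271 ≈ 28016.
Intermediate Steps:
I = -1/40271 (I = 1/(-83 - 40188) = 1/(-40271) = -1/40271 ≈ -2.4832e-5)
v(L) = -11 + L
T(c) = (-6 + c)*(163 + c) (T(c) = (c + 163)*(c + (-11 + 5)) = (163 + c)*(c - 6) = (163 + c)*(-6 + c) = (-6 + c)*(163 + c))
I + T(109) = -1/40271 + (-978 + 109² + 157*109) = -1/40271 + (-978 + 11881 + 17113) = -1/40271 + 28016 = 1128232335/40271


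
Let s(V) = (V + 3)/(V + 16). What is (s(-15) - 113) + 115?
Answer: -10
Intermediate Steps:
s(V) = (3 + V)/(16 + V)
(s(-15) - 113) + 115 = ((3 - 15)/(16 - 15) - 113) + 115 = (-12/1 - 113) + 115 = (1*(-12) - 113) + 115 = (-12 - 113) + 115 = -125 + 115 = -10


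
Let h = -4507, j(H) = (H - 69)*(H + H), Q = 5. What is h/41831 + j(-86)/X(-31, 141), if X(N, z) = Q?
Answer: 223038385/41831 ≈ 5331.9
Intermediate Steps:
j(H) = 2*H*(-69 + H) (j(H) = (-69 + H)*(2*H) = 2*H*(-69 + H))
X(N, z) = 5
h/41831 + j(-86)/X(-31, 141) = -4507/41831 + (2*(-86)*(-69 - 86))/5 = -4507*1/41831 + (2*(-86)*(-155))*(1/5) = -4507/41831 + 26660*(1/5) = -4507/41831 + 5332 = 223038385/41831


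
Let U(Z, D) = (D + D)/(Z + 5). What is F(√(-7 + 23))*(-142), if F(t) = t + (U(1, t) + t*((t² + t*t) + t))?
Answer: -63616/3 ≈ -21205.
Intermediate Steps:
U(Z, D) = 2*D/(5 + Z) (U(Z, D) = (2*D)/(5 + Z) = 2*D/(5 + Z))
F(t) = 4*t/3 + t*(t + 2*t²) (F(t) = t + (2*t/(5 + 1) + t*((t² + t*t) + t)) = t + (2*t/6 + t*((t² + t²) + t)) = t + (2*t*(⅙) + t*(2*t² + t)) = t + (t/3 + t*(t + 2*t²)) = 4*t/3 + t*(t + 2*t²))
F(√(-7 + 23))*(-142) = (√(-7 + 23)*(4 + 3*√(-7 + 23) + 6*(√(-7 + 23))²)/3)*(-142) = (√16*(4 + 3*√16 + 6*(√16)²)/3)*(-142) = ((⅓)*4*(4 + 3*4 + 6*4²))*(-142) = ((⅓)*4*(4 + 12 + 6*16))*(-142) = ((⅓)*4*(4 + 12 + 96))*(-142) = ((⅓)*4*112)*(-142) = (448/3)*(-142) = -63616/3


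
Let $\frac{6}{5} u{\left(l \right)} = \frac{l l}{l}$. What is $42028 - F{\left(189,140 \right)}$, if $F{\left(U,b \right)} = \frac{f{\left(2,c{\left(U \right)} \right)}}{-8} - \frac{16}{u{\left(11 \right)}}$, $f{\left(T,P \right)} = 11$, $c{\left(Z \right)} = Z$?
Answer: $\frac{18493693}{440} \approx 42031.0$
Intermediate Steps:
$u{\left(l \right)} = \frac{5 l}{6}$ ($u{\left(l \right)} = \frac{5 \frac{l l}{l}}{6} = \frac{5 \frac{l^{2}}{l}}{6} = \frac{5 l}{6}$)
$F{\left(U,b \right)} = - \frac{1373}{440}$ ($F{\left(U,b \right)} = \frac{11}{-8} - \frac{16}{\frac{5}{6} \cdot 11} = 11 \left(- \frac{1}{8}\right) - \frac{16}{\frac{55}{6}} = - \frac{11}{8} - \frac{96}{55} = - \frac{1373}{440}$)
$42028 - F{\left(189,140 \right)} = 42028 - - \frac{1373}{440} = 42028 + \frac{1373}{440} = \frac{18493693}{440}$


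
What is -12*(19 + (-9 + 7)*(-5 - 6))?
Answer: -492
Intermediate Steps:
-12*(19 + (-9 + 7)*(-5 - 6)) = -12*(19 - 2*(-11)) = -12*(19 + 22) = -12*41 = -492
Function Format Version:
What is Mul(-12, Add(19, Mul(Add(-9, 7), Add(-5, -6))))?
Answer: -492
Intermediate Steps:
Mul(-12, Add(19, Mul(Add(-9, 7), Add(-5, -6)))) = Mul(-12, Add(19, Mul(-2, -11))) = Mul(-12, Add(19, 22)) = Mul(-12, 41) = -492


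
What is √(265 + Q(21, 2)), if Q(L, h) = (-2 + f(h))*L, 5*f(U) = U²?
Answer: √5995/5 ≈ 15.485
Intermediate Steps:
f(U) = U²/5
Q(L, h) = L*(-2 + h²/5) (Q(L, h) = (-2 + h²/5)*L = L*(-2 + h²/5))
√(265 + Q(21, 2)) = √(265 + (⅕)*21*(-10 + 2²)) = √(265 + (⅕)*21*(-10 + 4)) = √(265 + (⅕)*21*(-6)) = √(265 - 126/5) = √(1199/5) = √5995/5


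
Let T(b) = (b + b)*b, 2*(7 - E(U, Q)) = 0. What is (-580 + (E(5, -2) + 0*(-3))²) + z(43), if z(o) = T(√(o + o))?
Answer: -359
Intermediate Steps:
E(U, Q) = 7 (E(U, Q) = 7 - ½*0 = 7 + 0 = 7)
T(b) = 2*b² (T(b) = (2*b)*b = 2*b²)
z(o) = 4*o (z(o) = 2*(√(o + o))² = 2*(√(2*o))² = 2*(√2*√o)² = 2*(2*o) = 4*o)
(-580 + (E(5, -2) + 0*(-3))²) + z(43) = (-580 + (7 + 0*(-3))²) + 4*43 = (-580 + (7 + 0)²) + 172 = (-580 + 7²) + 172 = (-580 + 49) + 172 = -531 + 172 = -359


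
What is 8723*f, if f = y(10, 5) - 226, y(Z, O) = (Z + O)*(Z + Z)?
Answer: 645502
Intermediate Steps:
y(Z, O) = 2*Z*(O + Z) (y(Z, O) = (O + Z)*(2*Z) = 2*Z*(O + Z))
f = 74 (f = 2*10*(5 + 10) - 226 = 2*10*15 - 226 = 300 - 226 = 74)
8723*f = 8723*74 = 645502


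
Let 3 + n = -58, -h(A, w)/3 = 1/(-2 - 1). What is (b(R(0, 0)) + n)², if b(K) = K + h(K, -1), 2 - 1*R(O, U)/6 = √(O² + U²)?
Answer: 2304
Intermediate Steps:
R(O, U) = 12 - 6*√(O² + U²)
h(A, w) = 1 (h(A, w) = -3/(-2 - 1) = -3/(-3) = -3*(-⅓) = 1)
b(K) = 1 + K (b(K) = K + 1 = 1 + K)
n = -61 (n = -3 - 58 = -61)
(b(R(0, 0)) + n)² = ((1 + (12 - 6*√(0² + 0²))) - 61)² = ((1 + (12 - 6*√(0 + 0))) - 61)² = ((1 + (12 - 6*√0)) - 61)² = ((1 + (12 - 6*0)) - 61)² = ((1 + (12 + 0)) - 61)² = ((1 + 12) - 61)² = (13 - 61)² = (-48)² = 2304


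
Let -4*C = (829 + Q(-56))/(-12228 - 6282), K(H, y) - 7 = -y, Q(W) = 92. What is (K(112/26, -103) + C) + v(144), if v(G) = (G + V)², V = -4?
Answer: 486443107/24680 ≈ 19710.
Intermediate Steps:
K(H, y) = 7 - y
C = 307/24680 (C = -(829 + 92)/(4*(-12228 - 6282)) = -921/(4*(-18510)) = -921*(-1)/(4*18510) = -¼*(-307/6170) = 307/24680 ≈ 0.012439)
v(G) = (-4 + G)² (v(G) = (G - 4)² = (-4 + G)²)
(K(112/26, -103) + C) + v(144) = ((7 - 1*(-103)) + 307/24680) + (-4 + 144)² = ((7 + 103) + 307/24680) + 140² = (110 + 307/24680) + 19600 = 2715107/24680 + 19600 = 486443107/24680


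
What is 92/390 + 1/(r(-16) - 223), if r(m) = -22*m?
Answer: 681/2795 ≈ 0.24365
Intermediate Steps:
92/390 + 1/(r(-16) - 223) = 92/390 + 1/(-22*(-16) - 223) = 92*(1/390) + 1/(352 - 223) = 46/195 + 1/129 = 681/2795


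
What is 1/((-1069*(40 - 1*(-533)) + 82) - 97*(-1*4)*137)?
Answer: -1/559299 ≈ -1.7880e-6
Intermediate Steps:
1/((-1069*(40 - 1*(-533)) + 82) - 97*(-1*4)*137) = 1/((-1069*(40 + 533) + 82) - (-388)*137) = 1/((-1069*573 + 82) - 97*(-4)*137) = 1/((-612537 + 82) + 388*137) = 1/(-612455 + 53156) = 1/(-559299) = -1/559299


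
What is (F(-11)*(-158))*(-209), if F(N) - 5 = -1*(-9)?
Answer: 462308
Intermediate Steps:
F(N) = 14 (F(N) = 5 - 1*(-9) = 5 + 9 = 14)
(F(-11)*(-158))*(-209) = (14*(-158))*(-209) = -2212*(-209) = 462308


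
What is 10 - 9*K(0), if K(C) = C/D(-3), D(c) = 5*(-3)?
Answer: 10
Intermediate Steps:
D(c) = -15
K(C) = -C/15 (K(C) = C/(-15) = C*(-1/15) = -C/15)
10 - 9*K(0) = 10 - (-3)*0/5 = 10 - 9*0 = 10 + 0 = 10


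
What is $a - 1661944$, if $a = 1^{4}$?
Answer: $-1661943$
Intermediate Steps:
$a = 1$
$a - 1661944 = 1 - 1661944 = -1661943$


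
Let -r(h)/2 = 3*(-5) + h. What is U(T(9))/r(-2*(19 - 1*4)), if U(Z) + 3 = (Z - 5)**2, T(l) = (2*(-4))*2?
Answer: 73/15 ≈ 4.8667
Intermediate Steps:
T(l) = -16 (T(l) = -8*2 = -16)
U(Z) = -3 + (-5 + Z)**2 (U(Z) = -3 + (Z - 5)**2 = -3 + (-5 + Z)**2)
r(h) = 30 - 2*h (r(h) = -2*(3*(-5) + h) = -2*(-15 + h) = 30 - 2*h)
U(T(9))/r(-2*(19 - 1*4)) = (-3 + (-5 - 16)**2)/(30 - (-4)*(19 - 1*4)) = (-3 + (-21)**2)/(30 - (-4)*(19 - 4)) = (-3 + 441)/(30 - (-4)*15) = 438/(30 - 2*(-30)) = 438/(30 + 60) = 438/90 = 438*(1/90) = 73/15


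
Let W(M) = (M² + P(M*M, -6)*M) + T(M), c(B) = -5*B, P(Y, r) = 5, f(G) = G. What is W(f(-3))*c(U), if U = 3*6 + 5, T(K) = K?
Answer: 1035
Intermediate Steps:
U = 23 (U = 18 + 5 = 23)
W(M) = M² + 6*M (W(M) = (M² + 5*M) + M = M² + 6*M)
W(f(-3))*c(U) = (-3*(6 - 3))*(-5*23) = -3*3*(-115) = -9*(-115) = 1035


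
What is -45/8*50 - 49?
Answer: -1321/4 ≈ -330.25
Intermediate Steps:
-45/8*50 - 49 = -1125/4 - 49 = -1321/4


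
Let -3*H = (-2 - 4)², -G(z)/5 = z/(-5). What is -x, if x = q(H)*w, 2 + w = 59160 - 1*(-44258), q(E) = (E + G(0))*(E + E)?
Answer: -29783808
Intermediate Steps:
G(z) = z (G(z) = -5*z/(-5) = -5*z*(-1)/5 = -(-1)*z = z)
H = -12 (H = -(-2 - 4)²/3 = -⅓*(-6)² = -⅓*36 = -12)
q(E) = 2*E² (q(E) = (E + 0)*(E + E) = E*(2*E) = 2*E²)
w = 103416 (w = -2 + (59160 - 1*(-44258)) = -2 + (59160 + 44258) = -2 + 103418 = 103416)
x = 29783808 (x = (2*(-12)²)*103416 = (2*144)*103416 = 288*103416 = 29783808)
-x = -1*29783808 = -29783808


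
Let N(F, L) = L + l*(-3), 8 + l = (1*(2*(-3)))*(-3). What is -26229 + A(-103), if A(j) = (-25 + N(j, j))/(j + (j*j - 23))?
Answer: -274958765/10483 ≈ -26229.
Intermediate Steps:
l = 10 (l = -8 + (1*(2*(-3)))*(-3) = -8 + (1*(-6))*(-3) = -8 - 6*(-3) = -8 + 18 = 10)
N(F, L) = -30 + L (N(F, L) = L + 10*(-3) = L - 30 = -30 + L)
A(j) = (-55 + j)/(-23 + j + j²) (A(j) = (-25 + (-30 + j))/(j + (j*j - 23)) = (-55 + j)/(j + (j² - 23)) = (-55 + j)/(j + (-23 + j²)) = (-55 + j)/(-23 + j + j²))
-26229 + A(-103) = -26229 + (-55 - 103)/(-23 - 103 + (-103)²) = -26229 - 158/(-23 - 103 + 10609) = -26229 - 158/10483 = -274958765/10483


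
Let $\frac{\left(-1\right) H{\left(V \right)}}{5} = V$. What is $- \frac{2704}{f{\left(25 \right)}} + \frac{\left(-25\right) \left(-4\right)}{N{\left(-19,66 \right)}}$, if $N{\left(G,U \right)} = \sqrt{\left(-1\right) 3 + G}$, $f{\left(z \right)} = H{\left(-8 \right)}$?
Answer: $- \frac{338}{5} - \frac{50 i \sqrt{22}}{11} \approx -67.6 - 21.32 i$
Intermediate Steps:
$H{\left(V \right)} = - 5 V$
$f{\left(z \right)} = 40$ ($f{\left(z \right)} = \left(-5\right) \left(-8\right) = 40$)
$N{\left(G,U \right)} = \sqrt{-3 + G}$
$- \frac{2704}{f{\left(25 \right)}} + \frac{\left(-25\right) \left(-4\right)}{N{\left(-19,66 \right)}} = - \frac{2704}{40} + \frac{\left(-25\right) \left(-4\right)}{\sqrt{-3 - 19}} = \left(-2704\right) \frac{1}{40} + \frac{100}{\sqrt{-22}} = - \frac{338}{5} + \frac{100}{i \sqrt{22}} = - \frac{338}{5} + 100 \left(- \frac{i \sqrt{22}}{22}\right) = - \frac{338}{5} - \frac{50 i \sqrt{22}}{11}$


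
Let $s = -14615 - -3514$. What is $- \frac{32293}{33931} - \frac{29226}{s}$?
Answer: $\frac{633182813}{376668031} \approx 1.681$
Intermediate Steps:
$s = -11101$ ($s = -14615 + 3514 = -11101$)
$- \frac{32293}{33931} - \frac{29226}{s} = - \frac{32293}{33931} - \frac{29226}{-11101} = \left(-32293\right) \frac{1}{33931} - - \frac{29226}{11101} = - \frac{32293}{33931} + \frac{29226}{11101} = \frac{633182813}{376668031}$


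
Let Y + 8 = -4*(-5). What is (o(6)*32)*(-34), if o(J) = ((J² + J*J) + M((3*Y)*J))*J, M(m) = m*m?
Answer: -305040384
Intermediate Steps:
Y = 12 (Y = -8 - 4*(-5) = -8 + 20 = 12)
M(m) = m²
o(J) = 1298*J³ (o(J) = ((J² + J*J) + ((3*12)*J)²)*J = ((J² + J²) + (36*J)²)*J = (2*J² + 1296*J²)*J = (1298*J²)*J = 1298*J³)
(o(6)*32)*(-34) = ((1298*6³)*32)*(-34) = ((1298*216)*32)*(-34) = (280368*32)*(-34) = 8971776*(-34) = -305040384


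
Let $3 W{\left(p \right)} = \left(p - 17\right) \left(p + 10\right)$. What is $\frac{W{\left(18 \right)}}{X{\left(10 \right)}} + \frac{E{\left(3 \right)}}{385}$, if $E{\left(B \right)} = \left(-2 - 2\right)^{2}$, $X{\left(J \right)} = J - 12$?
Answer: $- \frac{5342}{1155} \approx -4.6251$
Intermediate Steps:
$X{\left(J \right)} = -12 + J$ ($X{\left(J \right)} = J - 12 = -12 + J$)
$W{\left(p \right)} = \frac{\left(-17 + p\right) \left(10 + p\right)}{3}$ ($W{\left(p \right)} = \frac{\left(p - 17\right) \left(p + 10\right)}{3} = \frac{\left(-17 + p\right) \left(10 + p\right)}{3}$)
$E{\left(B \right)} = 16$ ($E{\left(B \right)} = \left(-4\right)^{2} = 16$)
$\frac{W{\left(18 \right)}}{X{\left(10 \right)}} + \frac{E{\left(3 \right)}}{385} = \frac{- \frac{170}{3} - 42 + \frac{18^{2}}{3}}{-12 + 10} + \frac{16}{385} = \frac{- \frac{170}{3} - 42 + \frac{1}{3} \cdot 324}{-2} + 16 \cdot \frac{1}{385} = \left(- \frac{170}{3} - 42 + 108\right) \left(- \frac{1}{2}\right) + \frac{16}{385} = \frac{28}{3} \left(- \frac{1}{2}\right) + \frac{16}{385} = - \frac{14}{3} + \frac{16}{385} = - \frac{5342}{1155}$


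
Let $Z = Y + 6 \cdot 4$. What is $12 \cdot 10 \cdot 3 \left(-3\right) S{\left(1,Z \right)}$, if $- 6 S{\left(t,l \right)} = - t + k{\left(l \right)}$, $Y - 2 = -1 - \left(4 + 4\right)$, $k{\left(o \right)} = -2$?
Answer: $-540$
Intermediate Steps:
$Y = -7$ ($Y = 2 - 9 = -7$)
$Z = 17$ ($Z = -7 + 6 \cdot 4 = -7 + 24 = 17$)
$S{\left(t,l \right)} = \frac{1}{3} + \frac{t}{6}$ ($S{\left(t,l \right)} = - \frac{- t - 2}{6} = - \frac{-2 - t}{6} = \frac{1}{3} + \frac{t}{6}$)
$12 \cdot 10 \cdot 3 \left(-3\right) S{\left(1,Z \right)} = 12 \cdot 10 \cdot 3 \left(-3\right) \left(\frac{1}{3} + \frac{1}{6} \cdot 1\right) = 120 \left(-9\right) \left(\frac{1}{3} + \frac{1}{6}\right) = \left(-1080\right) \frac{1}{2} = -540$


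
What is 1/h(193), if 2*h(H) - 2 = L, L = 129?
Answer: 2/131 ≈ 0.015267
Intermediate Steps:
h(H) = 131/2 (h(H) = 1 + (½)*129 = 1 + 129/2 = 131/2)
1/h(193) = 1/(131/2) = 2/131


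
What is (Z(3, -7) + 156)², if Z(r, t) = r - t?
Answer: 27556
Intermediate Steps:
(Z(3, -7) + 156)² = ((3 - 1*(-7)) + 156)² = ((3 + 7) + 156)² = (10 + 156)² = 166² = 27556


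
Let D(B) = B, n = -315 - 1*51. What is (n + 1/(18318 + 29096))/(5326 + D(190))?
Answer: -17353523/261535624 ≈ -0.066352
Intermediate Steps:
n = -366 (n = -315 - 51 = -366)
(n + 1/(18318 + 29096))/(5326 + D(190)) = (-366 + 1/(18318 + 29096))/(5326 + 190) = (-366 + 1/47414)/5516 = (-366 + 1/47414)*(1/5516) = -17353523/47414*1/5516 = -17353523/261535624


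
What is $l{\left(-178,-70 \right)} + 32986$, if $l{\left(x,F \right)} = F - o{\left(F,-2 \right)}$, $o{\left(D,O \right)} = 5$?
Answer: $32911$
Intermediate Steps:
$l{\left(x,F \right)} = -5 + F$ ($l{\left(x,F \right)} = F - 5 = -5 + F$)
$l{\left(-178,-70 \right)} + 32986 = \left(-5 - 70\right) + 32986 = -75 + 32986 = 32911$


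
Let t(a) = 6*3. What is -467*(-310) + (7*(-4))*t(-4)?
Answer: 144266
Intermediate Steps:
t(a) = 18
-467*(-310) + (7*(-4))*t(-4) = -467*(-310) + (7*(-4))*18 = 144770 - 28*18 = 144770 - 504 = 144266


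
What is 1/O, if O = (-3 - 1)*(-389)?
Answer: 1/1556 ≈ 0.00064267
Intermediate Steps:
O = 1556 (O = -4*(-389) = 1556)
1/O = 1/1556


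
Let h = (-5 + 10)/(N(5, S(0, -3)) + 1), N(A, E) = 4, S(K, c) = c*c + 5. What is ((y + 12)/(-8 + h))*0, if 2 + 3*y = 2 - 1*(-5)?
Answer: 0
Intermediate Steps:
S(K, c) = 5 + c² (S(K, c) = c² + 5 = 5 + c²)
y = 5/3 (y = -⅔ + (2 - 1*(-5))/3 = -⅔ + (2 + 5)/3 = -⅔ + (⅓)*7 = -⅔ + 7/3 = 5/3 ≈ 1.6667)
h = 1 (h = (-5 + 10)/(4 + 1) = 5/5 = 5*(⅕) = 1)
((y + 12)/(-8 + h))*0 = ((5/3 + 12)/(-8 + 1))*0 = ((41/3)/(-7))*0 = ((41/3)*(-⅐))*0 = -41/21*0 = 0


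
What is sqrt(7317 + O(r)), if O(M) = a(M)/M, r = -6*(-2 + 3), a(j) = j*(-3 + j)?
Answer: 6*sqrt(203) ≈ 85.487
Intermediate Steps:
r = -6 (r = -6*1 = -6)
O(M) = -3 + M (O(M) = (M*(-3 + M))/M = -3 + M)
sqrt(7317 + O(r)) = sqrt(7317 + (-3 - 6)) = sqrt(7317 - 9) = sqrt(7308) = 6*sqrt(203)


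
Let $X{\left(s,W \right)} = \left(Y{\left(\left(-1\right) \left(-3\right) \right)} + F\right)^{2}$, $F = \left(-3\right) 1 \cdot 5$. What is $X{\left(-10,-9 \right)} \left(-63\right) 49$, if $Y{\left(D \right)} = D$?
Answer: $-444528$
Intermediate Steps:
$F = -15$ ($F = \left(-3\right) 5 = -15$)
$X{\left(s,W \right)} = 144$ ($X{\left(s,W \right)} = \left(\left(-1\right) \left(-3\right) - 15\right)^{2} = \left(3 - 15\right)^{2} = \left(-12\right)^{2} = 144$)
$X{\left(-10,-9 \right)} \left(-63\right) 49 = 144 \left(-63\right) 49 = \left(-9072\right) 49 = -444528$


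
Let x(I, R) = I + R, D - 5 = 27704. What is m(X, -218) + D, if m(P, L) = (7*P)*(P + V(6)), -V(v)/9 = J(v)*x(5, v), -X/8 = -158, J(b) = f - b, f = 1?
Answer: 15591341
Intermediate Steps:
D = 27709 (D = 5 + 27704 = 27709)
J(b) = 1 - b
X = 1264 (X = -8*(-158) = 1264)
V(v) = -9*(1 - v)*(5 + v)
m(P, L) = 7*P*(495 + P) (m(P, L) = (7*P)*(P + 9*(-1 + 6)*(5 + 6)) = (7*P)*(P + 9*5*11) = (7*P)*(P + 495) = (7*P)*(495 + P) = 7*P*(495 + P))
m(X, -218) + D = 7*1264*(495 + 1264) + 27709 = 7*1264*1759 + 27709 = 15563632 + 27709 = 15591341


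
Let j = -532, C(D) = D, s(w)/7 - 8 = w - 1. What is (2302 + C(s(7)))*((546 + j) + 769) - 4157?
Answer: 1875043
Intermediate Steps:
s(w) = 49 + 7*w (s(w) = 56 + 7*(w - 1) = 56 + 7*(-1 + w) = 56 + (-7 + 7*w) = 49 + 7*w)
(2302 + C(s(7)))*((546 + j) + 769) - 4157 = (2302 + (49 + 7*7))*((546 - 532) + 769) - 4157 = (2302 + (49 + 49))*(14 + 769) - 4157 = (2302 + 98)*783 - 4157 = 2400*783 - 4157 = 1879200 - 4157 = 1875043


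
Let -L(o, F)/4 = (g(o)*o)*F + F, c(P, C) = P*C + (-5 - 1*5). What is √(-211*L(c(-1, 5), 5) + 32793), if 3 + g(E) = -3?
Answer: √416813 ≈ 645.61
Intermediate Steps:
g(E) = -6 (g(E) = -3 - 3 = -6)
c(P, C) = -10 + C*P (c(P, C) = C*P + (-5 - 5) = C*P - 10 = -10 + C*P)
L(o, F) = -4*F + 24*F*o (L(o, F) = -4*((-6*o)*F + F) = -4*(-6*F*o + F) = -4*(F - 6*F*o) = -4*F + 24*F*o)
√(-211*L(c(-1, 5), 5) + 32793) = √(-844*5*(-1 + 6*(-10 + 5*(-1))) + 32793) = √(-844*5*(-1 + 6*(-10 - 5)) + 32793) = √(-844*5*(-1 + 6*(-15)) + 32793) = √(-844*5*(-1 - 90) + 32793) = √(-844*5*(-91) + 32793) = √(-211*(-1820) + 32793) = √(384020 + 32793) = √416813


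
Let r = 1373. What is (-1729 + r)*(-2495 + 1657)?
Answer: 298328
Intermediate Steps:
(-1729 + r)*(-2495 + 1657) = (-1729 + 1373)*(-2495 + 1657) = -356*(-838) = 298328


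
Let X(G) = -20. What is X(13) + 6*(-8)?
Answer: -68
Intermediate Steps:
X(13) + 6*(-8) = -20 + 6*(-8) = -20 - 48 = -68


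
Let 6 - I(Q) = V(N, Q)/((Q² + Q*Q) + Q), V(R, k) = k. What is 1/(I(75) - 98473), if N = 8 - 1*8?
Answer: -151/14868518 ≈ -1.0156e-5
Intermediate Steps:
N = 0 (N = 8 - 8 = 0)
I(Q) = 6 - Q/(Q + 2*Q²) (I(Q) = 6 - Q/((Q² + Q*Q) + Q) = 6 - Q/((Q² + Q²) + Q) = 6 - Q/(2*Q² + Q) = 6 - Q/(Q + 2*Q²))
1/(I(75) - 98473) = 1/((5 + 12*75)/(1 + 2*75) - 98473) = 1/((5 + 900)/(1 + 150) - 98473) = 1/(905/151 - 98473) = 1/(-14868518/151) = -151/14868518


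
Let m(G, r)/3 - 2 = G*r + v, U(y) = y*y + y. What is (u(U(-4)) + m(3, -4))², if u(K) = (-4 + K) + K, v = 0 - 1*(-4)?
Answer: 4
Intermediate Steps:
v = 4 (v = 0 + 4 = 4)
U(y) = y + y² (U(y) = y² + y = y + y²)
m(G, r) = 18 + 3*G*r (m(G, r) = 6 + 3*(G*r + 4) = 6 + 3*(4 + G*r) = 6 + (12 + 3*G*r) = 18 + 3*G*r)
u(K) = -4 + 2*K
(u(U(-4)) + m(3, -4))² = ((-4 + 2*(-4*(1 - 4))) + (18 + 3*3*(-4)))² = ((-4 + 2*(-4*(-3))) + (18 - 36))² = ((-4 + 2*12) - 18)² = ((-4 + 24) - 18)² = (20 - 18)² = 2² = 4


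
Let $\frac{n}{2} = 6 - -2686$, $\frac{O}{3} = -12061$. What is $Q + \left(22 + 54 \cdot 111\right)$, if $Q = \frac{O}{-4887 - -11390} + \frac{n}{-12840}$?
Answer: $\frac{8961205258}{1491045} \approx 6010.0$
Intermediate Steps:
$O = -36183$ ($O = 3 \left(-12061\right) = -36183$)
$n = 5384$ ($n = 2 \left(6 - -2686\right) = 2 \left(6 + 2686\right) = 2 \cdot 2692 = 5384$)
$Q = - \frac{8921462}{1491045}$ ($Q = - \frac{36183}{-4887 - -11390} + \frac{5384}{-12840} = - \frac{36183}{-4887 + 11390} + 5384 \left(- \frac{1}{12840}\right) = - \frac{36183}{6503} - \frac{673}{1605} = \left(-36183\right) \frac{1}{6503} - \frac{673}{1605} = - \frac{5169}{929} - \frac{673}{1605} = - \frac{8921462}{1491045} \approx -5.9834$)
$Q + \left(22 + 54 \cdot 111\right) = - \frac{8921462}{1491045} + \left(22 + 54 \cdot 111\right) = - \frac{8921462}{1491045} + \left(22 + 5994\right) = - \frac{8921462}{1491045} + 6016 = \frac{8961205258}{1491045}$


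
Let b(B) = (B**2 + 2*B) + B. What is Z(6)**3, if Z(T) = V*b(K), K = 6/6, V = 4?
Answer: 4096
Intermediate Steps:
K = 1 (K = 6*(1/6) = 1)
b(B) = B**2 + 3*B
Z(T) = 16 (Z(T) = 4*(1*(3 + 1)) = 4*(1*4) = 4*4 = 16)
Z(6)**3 = 16**3 = 4096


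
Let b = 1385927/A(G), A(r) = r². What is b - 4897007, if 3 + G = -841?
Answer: -3488312992425/712336 ≈ -4.8970e+6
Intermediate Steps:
G = -844 (G = -3 - 841 = -844)
b = 1385927/712336 (b = 1385927/((-844)²) = 1385927/712336 ≈ 1.9456)
b - 4897007 = 1385927/712336 - 4897007 = -3488312992425/712336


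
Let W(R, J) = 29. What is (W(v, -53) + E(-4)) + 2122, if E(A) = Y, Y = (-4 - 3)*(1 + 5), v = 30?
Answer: 2109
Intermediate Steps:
Y = -42 (Y = -7*6 = -42)
E(A) = -42
(W(v, -53) + E(-4)) + 2122 = (29 - 42) + 2122 = -13 + 2122 = 2109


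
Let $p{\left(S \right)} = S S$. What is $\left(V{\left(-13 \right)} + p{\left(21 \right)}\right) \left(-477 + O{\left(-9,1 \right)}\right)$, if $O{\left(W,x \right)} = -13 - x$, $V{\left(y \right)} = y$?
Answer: $-210148$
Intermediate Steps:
$p{\left(S \right)} = S^{2}$
$\left(V{\left(-13 \right)} + p{\left(21 \right)}\right) \left(-477 + O{\left(-9,1 \right)}\right) = \left(-13 + 21^{2}\right) \left(-477 - 14\right) = \left(-13 + 441\right) \left(-477 - 14\right) = 428 \left(-477 - 14\right) = 428 \left(-491\right) = -210148$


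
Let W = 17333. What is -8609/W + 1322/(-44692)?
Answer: -203833827/387323218 ≈ -0.52626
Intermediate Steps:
-8609/W + 1322/(-44692) = -8609/17333 + 1322/(-44692) = -8609*1/17333 + 1322*(-1/44692) = -8609/17333 - 661/22346 = -203833827/387323218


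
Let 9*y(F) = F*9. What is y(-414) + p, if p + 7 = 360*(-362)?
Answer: -130741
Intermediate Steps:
p = -130327 (p = -7 + 360*(-362) = -7 - 130320 = -130327)
y(F) = F (y(F) = (F*9)/9 = (9*F)/9 = F)
y(-414) + p = -414 - 130327 = -130741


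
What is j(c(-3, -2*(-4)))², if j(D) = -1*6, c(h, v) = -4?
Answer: 36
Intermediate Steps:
j(D) = -6
j(c(-3, -2*(-4)))² = (-6)² = 36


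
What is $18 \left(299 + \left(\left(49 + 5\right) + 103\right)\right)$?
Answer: $8208$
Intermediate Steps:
$18 \left(299 + \left(\left(49 + 5\right) + 103\right)\right) = 18 \left(299 + \left(54 + 103\right)\right) = 18 \left(299 + 157\right) = 18 \cdot 456 = 8208$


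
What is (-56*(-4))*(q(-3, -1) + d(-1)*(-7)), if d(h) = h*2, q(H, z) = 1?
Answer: 3360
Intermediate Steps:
d(h) = 2*h
(-56*(-4))*(q(-3, -1) + d(-1)*(-7)) = (-56*(-4))*(1 + (2*(-1))*(-7)) = (-8*(-28))*(1 - 2*(-7)) = 224*(1 + 14) = 224*15 = 3360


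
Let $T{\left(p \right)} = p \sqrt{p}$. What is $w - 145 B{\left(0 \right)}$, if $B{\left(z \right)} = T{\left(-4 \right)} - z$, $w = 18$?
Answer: $18 + 1160 i \approx 18.0 + 1160.0 i$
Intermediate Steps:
$T{\left(p \right)} = p^{\frac{3}{2}}$
$B{\left(z \right)} = - z - 8 i$ ($B{\left(z \right)} = \left(-4\right)^{\frac{3}{2}} - z = - 8 i - z = - z - 8 i$)
$w - 145 B{\left(0 \right)} = 18 - 145 \left(\left(-1\right) 0 - 8 i\right) = 18 - 145 \left(0 - 8 i\right) = 18 - 145 \left(- 8 i\right) = 18 + 1160 i$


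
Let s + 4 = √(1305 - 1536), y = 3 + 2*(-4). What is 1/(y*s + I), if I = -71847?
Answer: I/(-71827*I + 5*√231) ≈ -1.3922e-5 + 1.473e-8*I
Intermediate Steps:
y = -5 (y = 3 - 8 = -5)
s = -4 + I*√231 (s = -4 + √(1305 - 1536) = -4 + √(-231) = -4 + I*√231 ≈ -4.0 + 15.199*I)
1/(y*s + I) = 1/(-5*(-4 + I*√231) - 71847) = 1/((20 - 5*I*√231) - 71847) = 1/(-71827 - 5*I*√231)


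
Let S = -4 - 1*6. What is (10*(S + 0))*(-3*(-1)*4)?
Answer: -1200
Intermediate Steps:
S = -10 (S = -4 - 6 = -10)
(10*(S + 0))*(-3*(-1)*4) = (10*(-10 + 0))*(-3*(-1)*4) = (10*(-10))*(3*4) = -100*12 = -1200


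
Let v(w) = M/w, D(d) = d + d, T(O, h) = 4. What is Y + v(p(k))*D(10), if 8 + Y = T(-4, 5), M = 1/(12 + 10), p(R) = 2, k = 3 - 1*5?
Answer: -39/11 ≈ -3.5455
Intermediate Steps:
k = -2 (k = 3 - 5 = -2)
D(d) = 2*d
M = 1/22 ≈ 0.045455
v(w) = 1/(22*w)
Y = -4 (Y = -8 + 4 = -4)
Y + v(p(k))*D(10) = -4 + ((1/22)/2)*(2*10) = -4 + ((1/22)*(½))*20 = -4 + (1/44)*20 = -4 + 5/11 = -39/11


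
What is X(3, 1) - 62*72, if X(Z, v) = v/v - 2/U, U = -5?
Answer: -22313/5 ≈ -4462.6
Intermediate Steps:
X(Z, v) = 7/5 (X(Z, v) = v/v - 2/(-5) = 1 - 2*(-⅕) = 1 + ⅖ = 7/5)
X(3, 1) - 62*72 = 7/5 - 62*72 = 7/5 - 4464 = -22313/5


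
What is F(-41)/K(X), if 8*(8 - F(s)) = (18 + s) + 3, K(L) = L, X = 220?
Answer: 21/440 ≈ 0.047727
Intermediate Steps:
F(s) = 43/8 - s/8 (F(s) = 8 - ((18 + s) + 3)/8 = 8 - (21 + s)/8 = 8 + (-21/8 - s/8) = 43/8 - s/8)
F(-41)/K(X) = (43/8 - ⅛*(-41))/220 = (43/8 + 41/8)*(1/220) = (21/2)*(1/220) = 21/440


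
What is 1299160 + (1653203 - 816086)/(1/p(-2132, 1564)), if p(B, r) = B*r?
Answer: -2791321807256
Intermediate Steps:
1299160 + (1653203 - 816086)/(1/p(-2132, 1564)) = 1299160 + (1653203 - 816086)/(1/(-2132*1564)) = 1299160 + 837117/(1/(-3334448)) = 1299160 + 837117/(-1/3334448) = 1299160 + 837117*(-3334448) = 1299160 - 2791323106416 = -2791321807256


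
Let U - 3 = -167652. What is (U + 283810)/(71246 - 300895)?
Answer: -116161/229649 ≈ -0.50582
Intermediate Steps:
U = -167649 (U = 3 - 167652 = -167649)
(U + 283810)/(71246 - 300895) = (-167649 + 283810)/(71246 - 300895) = 116161/(-229649) = 116161*(-1/229649) = -116161/229649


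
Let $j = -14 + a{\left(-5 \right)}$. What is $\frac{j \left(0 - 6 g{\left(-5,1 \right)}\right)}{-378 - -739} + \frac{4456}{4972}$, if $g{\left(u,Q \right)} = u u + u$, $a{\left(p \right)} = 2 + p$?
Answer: $\frac{2937874}{448723} \approx 6.5472$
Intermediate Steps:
$g{\left(u,Q \right)} = u + u^{2}$ ($g{\left(u,Q \right)} = u^{2} + u = u + u^{2}$)
$j = -17$ ($j = -14 + \left(2 - 5\right) = -14 - 3 = -17$)
$\frac{j \left(0 - 6 g{\left(-5,1 \right)}\right)}{-378 - -739} + \frac{4456}{4972} = \frac{\left(-17\right) \left(0 - 6 \left(- 5 \left(1 - 5\right)\right)\right)}{-378 - -739} + \frac{4456}{4972} = \frac{\left(-17\right) \left(0 - 6 \left(\left(-5\right) \left(-4\right)\right)\right)}{-378 + 739} + 4456 \cdot \frac{1}{4972} = \frac{\left(-17\right) \left(0 - 120\right)}{361} + \frac{1114}{1243} = - 17 \left(0 - 120\right) \frac{1}{361} + \frac{1114}{1243} = \left(-17\right) \left(-120\right) \frac{1}{361} + \frac{1114}{1243} = 2040 \cdot \frac{1}{361} + \frac{1114}{1243} = \frac{2040}{361} + \frac{1114}{1243} = \frac{2937874}{448723}$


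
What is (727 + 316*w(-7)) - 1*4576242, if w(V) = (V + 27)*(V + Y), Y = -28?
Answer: -4796715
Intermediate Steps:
w(V) = (-28 + V)*(27 + V) (w(V) = (V + 27)*(V - 28) = (27 + V)*(-28 + V) = (-28 + V)*(27 + V))
(727 + 316*w(-7)) - 1*4576242 = (727 + 316*(-756 + (-7)² - 1*(-7))) - 1*4576242 = (727 + 316*(-756 + 49 + 7)) - 4576242 = (727 + 316*(-700)) - 4576242 = (727 - 221200) - 4576242 = -220473 - 4576242 = -4796715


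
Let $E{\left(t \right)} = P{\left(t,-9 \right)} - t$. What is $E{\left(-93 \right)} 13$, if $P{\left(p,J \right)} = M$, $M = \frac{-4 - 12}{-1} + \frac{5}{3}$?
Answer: $\frac{4316}{3} \approx 1438.7$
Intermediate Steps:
$M = \frac{53}{3}$ ($M = \left(-4 - 12\right) \left(-1\right) + 5 \cdot \frac{1}{3} = \left(-16\right) \left(-1\right) + \frac{5}{3} = 16 + \frac{5}{3} = \frac{53}{3} \approx 17.667$)
$P{\left(p,J \right)} = \frac{53}{3}$
$E{\left(t \right)} = \frac{53}{3} - t$
$E{\left(-93 \right)} 13 = \left(\frac{53}{3} - -93\right) 13 = \left(\frac{53}{3} + 93\right) 13 = \frac{332}{3} \cdot 13 = \frac{4316}{3}$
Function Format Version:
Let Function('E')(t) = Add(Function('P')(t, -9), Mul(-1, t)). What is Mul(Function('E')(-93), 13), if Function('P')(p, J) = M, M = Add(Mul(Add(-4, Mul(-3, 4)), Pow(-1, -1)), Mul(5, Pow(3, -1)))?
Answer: Rational(4316, 3) ≈ 1438.7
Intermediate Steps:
M = Rational(53, 3) (M = Add(Mul(Add(-4, -12), -1), Mul(5, Rational(1, 3))) = Add(Mul(-16, -1), Rational(5, 3)) = Add(16, Rational(5, 3)) = Rational(53, 3) ≈ 17.667)
Function('P')(p, J) = Rational(53, 3)
Function('E')(t) = Add(Rational(53, 3), Mul(-1, t))
Mul(Function('E')(-93), 13) = Mul(Add(Rational(53, 3), Mul(-1, -93)), 13) = Mul(Add(Rational(53, 3), 93), 13) = Mul(Rational(332, 3), 13) = Rational(4316, 3)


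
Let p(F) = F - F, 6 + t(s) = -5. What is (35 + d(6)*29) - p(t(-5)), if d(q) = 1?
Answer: 64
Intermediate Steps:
t(s) = -11 (t(s) = -6 - 5 = -11)
p(F) = 0
(35 + d(6)*29) - p(t(-5)) = (35 + 1*29) - 1*0 = (35 + 29) + 0 = 64 + 0 = 64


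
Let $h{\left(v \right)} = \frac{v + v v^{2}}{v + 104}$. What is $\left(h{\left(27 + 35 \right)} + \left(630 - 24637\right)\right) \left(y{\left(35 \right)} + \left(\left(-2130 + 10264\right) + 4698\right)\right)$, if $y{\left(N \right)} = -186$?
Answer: $- \frac{23690839356}{83} \approx -2.8543 \cdot 10^{8}$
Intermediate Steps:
$h{\left(v \right)} = \frac{v + v^{3}}{104 + v}$
$\left(h{\left(27 + 35 \right)} + \left(630 - 24637\right)\right) \left(y{\left(35 \right)} + \left(\left(-2130 + 10264\right) + 4698\right)\right) = \left(\frac{\left(27 + 35\right) + \left(27 + 35\right)^{3}}{104 + \left(27 + 35\right)} + \left(630 - 24637\right)\right) \left(-186 + \left(\left(-2130 + 10264\right) + 4698\right)\right) = \left(\frac{62 + 62^{3}}{104 + 62} - 24007\right) \left(-186 + \left(8134 + 4698\right)\right) = \left(\frac{62 + 238328}{166} - 24007\right) \left(-186 + 12832\right) = \left(\frac{1}{166} \cdot 238390 - 24007\right) 12646 = \left(\frac{119195}{83} - 24007\right) 12646 = \left(- \frac{1873386}{83}\right) 12646 = - \frac{23690839356}{83}$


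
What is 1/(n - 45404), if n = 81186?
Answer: 1/35782 ≈ 2.7947e-5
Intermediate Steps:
1/(n - 45404) = 1/(81186 - 45404) = 1/35782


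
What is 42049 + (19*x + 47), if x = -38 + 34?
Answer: 42020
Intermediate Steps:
x = -4
42049 + (19*x + 47) = 42049 + (19*(-4) + 47) = 42049 + (-76 + 47) = 42049 - 29 = 42020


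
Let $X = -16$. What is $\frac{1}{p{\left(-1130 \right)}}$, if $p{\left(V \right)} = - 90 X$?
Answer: $\frac{1}{1440} \approx 0.00069444$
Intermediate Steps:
$p{\left(V \right)} = 1440$ ($p{\left(V \right)} = \left(-90\right) \left(-16\right) = 1440$)
$\frac{1}{p{\left(-1130 \right)}} = \frac{1}{1440}$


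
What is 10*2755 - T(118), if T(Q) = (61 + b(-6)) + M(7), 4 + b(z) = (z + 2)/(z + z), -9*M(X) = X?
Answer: 247441/9 ≈ 27493.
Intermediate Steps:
M(X) = -X/9
b(z) = -4 + (2 + z)/(2*z) (b(z) = -4 + (z + 2)/(z + z) = -4 + (2 + z)/((2*z)) = -4 + (2 + z)*(1/(2*z)) = -4 + (2 + z)/(2*z))
T(Q) = 509/9 (T(Q) = (61 + (-7/2 + 1/(-6))) - ⅑*7 = (61 + (-7/2 - ⅙)) - 7/9 = (61 - 11/3) - 7/9 = 172/3 - 7/9 = 509/9)
10*2755 - T(118) = 10*2755 - 1*509/9 = 27550 - 509/9 = 247441/9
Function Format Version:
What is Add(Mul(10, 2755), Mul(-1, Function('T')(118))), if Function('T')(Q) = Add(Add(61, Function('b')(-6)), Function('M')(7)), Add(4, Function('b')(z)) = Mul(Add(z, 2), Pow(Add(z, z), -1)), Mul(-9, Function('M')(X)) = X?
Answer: Rational(247441, 9) ≈ 27493.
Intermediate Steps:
Function('M')(X) = Mul(Rational(-1, 9), X)
Function('b')(z) = Add(-4, Mul(Rational(1, 2), Pow(z, -1), Add(2, z))) (Function('b')(z) = Add(-4, Mul(Add(z, 2), Pow(Add(z, z), -1))) = Add(-4, Mul(Add(2, z), Pow(Mul(2, z), -1))) = Add(-4, Mul(Add(2, z), Mul(Rational(1, 2), Pow(z, -1)))) = Add(-4, Mul(Rational(1, 2), Pow(z, -1), Add(2, z))))
Function('T')(Q) = Rational(509, 9) (Function('T')(Q) = Add(Add(61, Add(Rational(-7, 2), Pow(-6, -1))), Mul(Rational(-1, 9), 7)) = Add(Add(61, Add(Rational(-7, 2), Rational(-1, 6))), Rational(-7, 9)) = Add(Add(61, Rational(-11, 3)), Rational(-7, 9)) = Add(Rational(172, 3), Rational(-7, 9)) = Rational(509, 9))
Add(Mul(10, 2755), Mul(-1, Function('T')(118))) = Add(Mul(10, 2755), Mul(-1, Rational(509, 9))) = Add(27550, Rational(-509, 9)) = Rational(247441, 9)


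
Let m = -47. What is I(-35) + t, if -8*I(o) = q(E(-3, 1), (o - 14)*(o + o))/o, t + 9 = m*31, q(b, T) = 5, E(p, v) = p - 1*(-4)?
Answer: -82095/56 ≈ -1466.0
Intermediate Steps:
E(p, v) = 4 + p (E(p, v) = p + 4 = 4 + p)
t = -1466 (t = -9 - 47*31 = -9 - 1457 = -1466)
I(o) = -5/(8*o)
I(-35) + t = -5/8/(-35) - 1466 = -5/8*(-1/35) - 1466 = 1/56 - 1466 = -82095/56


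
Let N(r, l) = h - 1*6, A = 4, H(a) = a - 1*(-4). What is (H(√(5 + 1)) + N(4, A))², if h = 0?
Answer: (-2 + √6)² ≈ 0.20204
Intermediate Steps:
H(a) = 4 + a (H(a) = a + 4 = 4 + a)
N(r, l) = -6 (N(r, l) = 0 - 1*6 = 0 - 6 = -6)
(H(√(5 + 1)) + N(4, A))² = ((4 + √(5 + 1)) - 6)² = ((4 + √6) - 6)² = (-2 + √6)²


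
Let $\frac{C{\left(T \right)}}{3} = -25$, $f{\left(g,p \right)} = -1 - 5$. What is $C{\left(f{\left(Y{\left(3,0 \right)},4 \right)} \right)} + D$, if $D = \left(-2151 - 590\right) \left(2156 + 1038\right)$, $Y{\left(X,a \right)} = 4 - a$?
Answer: $-8754829$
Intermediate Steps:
$f{\left(g,p \right)} = -6$ ($f{\left(g,p \right)} = -1 - 5 = -6$)
$C{\left(T \right)} = -75$ ($C{\left(T \right)} = 3 \left(-25\right) = -75$)
$D = -8754754$ ($D = \left(-2741\right) 3194 = -8754754$)
$C{\left(f{\left(Y{\left(3,0 \right)},4 \right)} \right)} + D = -75 - 8754754 = -8754829$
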